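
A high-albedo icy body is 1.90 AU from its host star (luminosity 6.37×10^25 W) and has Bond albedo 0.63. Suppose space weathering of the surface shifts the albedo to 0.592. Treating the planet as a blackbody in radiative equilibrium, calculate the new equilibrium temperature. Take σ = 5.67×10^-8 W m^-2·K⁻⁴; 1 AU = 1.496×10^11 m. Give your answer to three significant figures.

103 K

Orbital distance: d = 1.90 AU = 2.842×10^11 m.
S = L/(4πd²) = 62.74 W m^-2.
With the new albedo, S(1−α₂)/4 = 6.400 W m^-2, so T₂ = 103.1 K.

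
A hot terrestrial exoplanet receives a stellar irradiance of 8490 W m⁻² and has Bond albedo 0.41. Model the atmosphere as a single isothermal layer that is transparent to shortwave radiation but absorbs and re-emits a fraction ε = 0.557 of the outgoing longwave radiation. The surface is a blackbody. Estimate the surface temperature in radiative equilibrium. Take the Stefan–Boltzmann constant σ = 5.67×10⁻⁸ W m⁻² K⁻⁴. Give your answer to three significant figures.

418 K

At the top of the atmosphere, σT_e⁴ = S(1−α)/4 = 1252 W m⁻², giving T_e = 385.5 K.
For a single slab of emissivity ε, T_s⁴ = 2T_e⁴/(2−ε); thus T_s = 385.5·(1.386)^(1/4) = 418.3 K.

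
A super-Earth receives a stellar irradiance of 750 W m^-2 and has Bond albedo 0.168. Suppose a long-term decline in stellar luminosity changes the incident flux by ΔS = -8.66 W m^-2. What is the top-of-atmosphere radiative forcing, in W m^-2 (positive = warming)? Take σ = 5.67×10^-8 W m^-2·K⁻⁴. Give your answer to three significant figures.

Only a fraction (1−α) is absorbed and it's spread over 4πR², so ΔF = (1−α)ΔS/4 = -1.801 W m^-2.

-1.80 W m^-2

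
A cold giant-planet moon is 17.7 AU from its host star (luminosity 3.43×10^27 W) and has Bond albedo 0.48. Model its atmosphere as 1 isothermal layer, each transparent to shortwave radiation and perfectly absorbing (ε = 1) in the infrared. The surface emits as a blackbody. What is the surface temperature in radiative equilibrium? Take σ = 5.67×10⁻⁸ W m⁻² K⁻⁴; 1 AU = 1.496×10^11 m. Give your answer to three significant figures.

116 K

d = 17.7 × 1.496×10^11 m = 2.648×10^12 m.
Spreading L over a sphere of radius d: S = 3.43×10^27/(4π·2.65×10^12²) = 38.93 W m⁻².
Top-of-atmosphere balance: σT_e⁴ = S(1−α)/4 = 5.061 W m⁻² → T_e = 97.20 K.
For an N-layer opaque stack, T_s⁴ = (N+1)T_e⁴, hence T_s = (2)^(1/4)×97.20 K = 115.6 K.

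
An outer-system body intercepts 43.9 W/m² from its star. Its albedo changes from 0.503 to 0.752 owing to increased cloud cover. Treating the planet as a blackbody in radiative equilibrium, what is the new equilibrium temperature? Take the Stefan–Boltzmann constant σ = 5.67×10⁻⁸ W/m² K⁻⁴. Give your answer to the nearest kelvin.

T₂ = [S(1−α₂)/(4σ)]^(1/4) = [43.90·0.248/(4σ)]^(1/4) = 83.24 K.

83 K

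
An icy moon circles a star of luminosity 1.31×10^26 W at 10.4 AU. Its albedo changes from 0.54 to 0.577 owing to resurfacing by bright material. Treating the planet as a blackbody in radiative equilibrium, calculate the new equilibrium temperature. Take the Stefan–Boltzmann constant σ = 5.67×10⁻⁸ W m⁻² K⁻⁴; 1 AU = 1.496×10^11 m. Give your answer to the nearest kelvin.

53 kelvin

d = 10.4 × 1.496×10^11 m = 1.556×10^12 m.
Flux at the orbit: S = L/(4πd²) = 1.31×10^26/(4π·(1.56×10^12)²) = 4.307 W m⁻².
With the new albedo, S(1−α₂)/4 = 0.4554 W m⁻², so T₂ = 53.24 K.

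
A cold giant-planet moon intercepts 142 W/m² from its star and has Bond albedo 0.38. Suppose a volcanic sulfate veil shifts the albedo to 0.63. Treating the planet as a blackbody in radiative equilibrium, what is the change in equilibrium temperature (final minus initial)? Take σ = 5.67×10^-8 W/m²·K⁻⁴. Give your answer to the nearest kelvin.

-17 kelvin

With α = 0.38, T₁ = 140.4 K.
Final:   T₂ = [S(1−0.63)/(4σ)]^(1/4) = 123.4 K.
ΔT = T₂ − T₁ = -16.99 K.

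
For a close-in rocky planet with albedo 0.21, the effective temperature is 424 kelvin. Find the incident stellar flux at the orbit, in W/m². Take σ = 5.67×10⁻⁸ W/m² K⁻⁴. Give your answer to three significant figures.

9280 W/m²

From S(1−α)/4 = σT⁴: S = 4σT⁴/(1−α).
σT⁴ = 5.67×10⁻⁸·(424)⁴ = 1833 W/m².
So S = 4×1833/(1−0.21) = 9279 W/m².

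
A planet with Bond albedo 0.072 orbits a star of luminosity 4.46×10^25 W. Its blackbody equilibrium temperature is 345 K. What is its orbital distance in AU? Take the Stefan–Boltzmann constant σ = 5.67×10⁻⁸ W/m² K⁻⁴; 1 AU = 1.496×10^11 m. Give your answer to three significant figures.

0.214 AU

Required flux: S = 4σT⁴/(1−α) = 3462 W/m².
Then d = [L/(4πS)]^(1/2) = 3.202×10^10 m, i.e. 0.2140 AU.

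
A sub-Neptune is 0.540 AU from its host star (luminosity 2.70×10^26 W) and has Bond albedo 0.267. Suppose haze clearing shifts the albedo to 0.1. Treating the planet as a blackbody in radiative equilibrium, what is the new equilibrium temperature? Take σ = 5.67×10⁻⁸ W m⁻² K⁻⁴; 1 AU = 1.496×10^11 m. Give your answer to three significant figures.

338 K

Orbital distance: d = 0.540 AU = 8.078×10^10 m.
Spreading L over a sphere of radius d: S = 2.70×10^26/(4π·8.08×10^10²) = 3292 W m⁻².
New equilibrium: T₂ = [(1−0.1)·3292/(4σ)]^(1/4) = 338.1 K.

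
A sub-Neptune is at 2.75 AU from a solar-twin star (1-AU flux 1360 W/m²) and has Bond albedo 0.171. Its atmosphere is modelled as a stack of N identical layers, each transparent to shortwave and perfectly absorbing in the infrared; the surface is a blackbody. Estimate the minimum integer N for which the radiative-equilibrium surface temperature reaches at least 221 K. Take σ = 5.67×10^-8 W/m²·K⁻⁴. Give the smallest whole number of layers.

Irradiance scales as 1/d², so S = 1360 W/m² × (1/2.75)² = 179.8 W/m².
OLR = S(1−α)/4 = 37.27 W/m²; the top layer radiates at T_e = 160.1 K.
Since T_s⁴ = (N+1)T_e⁴, we need N ≥ (T_s/T_e)⁴ − 1 = 2.629.
So N ≥ 2.629; the smallest integer is N = 3.

3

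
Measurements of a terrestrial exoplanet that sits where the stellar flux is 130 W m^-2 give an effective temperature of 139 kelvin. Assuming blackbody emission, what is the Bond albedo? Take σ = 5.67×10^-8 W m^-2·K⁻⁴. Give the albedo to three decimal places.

0.349

From σT⁴ = S(1−α)/4 we invert for α: 1−α = 4σT⁴/S.
4σT⁴ = 4·5.67×10⁻⁸·(139)⁴ = 84.66 W m^-2.
1−α = 84.66/130.0 = 0.6513, so α = 0.3487.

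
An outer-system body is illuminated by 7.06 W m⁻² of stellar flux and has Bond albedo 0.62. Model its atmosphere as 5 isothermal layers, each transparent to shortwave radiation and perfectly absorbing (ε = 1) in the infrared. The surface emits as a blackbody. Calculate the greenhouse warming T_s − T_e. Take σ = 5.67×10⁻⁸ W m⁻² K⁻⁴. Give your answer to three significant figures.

33.1 K

Top-of-atmosphere balance: σT_e⁴ = S(1−α)/4 = 0.6707 W m⁻² → T_e = 58.65 K.
Surface: T_s = (6)^¼·T_e = 91.79 K.
So the greenhouse effect raises the surface by 91.79 − 58.65 = 33.14 K.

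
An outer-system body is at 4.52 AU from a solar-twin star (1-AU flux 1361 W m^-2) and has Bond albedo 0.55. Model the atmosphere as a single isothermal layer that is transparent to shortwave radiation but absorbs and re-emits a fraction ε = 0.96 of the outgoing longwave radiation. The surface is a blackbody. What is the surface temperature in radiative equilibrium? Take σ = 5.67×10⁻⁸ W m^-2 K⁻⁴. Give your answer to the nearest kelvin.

Irradiance scales as 1/d², so S = 1361 W m^-2 × (1/4.52)² = 66.62 W m^-2.
Effective emission temperature (TOA balance): σT_e⁴ = S(1−α)/4 = 7.494 W m^-2 → T_e = 107.2 K.
Surface balance with a leaky layer gives σT_s⁴ = σT_e⁴·2/(2−ε), so T_s = T_e·[2/(2−0.96)]^(1/4) = 126.3 K.

126 kelvin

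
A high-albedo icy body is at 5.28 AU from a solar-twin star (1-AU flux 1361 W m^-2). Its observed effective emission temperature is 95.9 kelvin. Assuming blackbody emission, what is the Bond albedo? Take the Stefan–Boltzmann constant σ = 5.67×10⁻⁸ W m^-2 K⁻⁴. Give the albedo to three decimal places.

0.607

By the inverse-square law, S = 1361/5.28² = 48.82 W m^-2.
Rearranging the radiative balance, α = 1 − 4σT⁴/S.
σT⁴ = 4.796 W m^-2, so 4σT⁴ = 19.18 W m^-2.
1−α = 19.18/48.82 = 0.3929, so α = 0.6071.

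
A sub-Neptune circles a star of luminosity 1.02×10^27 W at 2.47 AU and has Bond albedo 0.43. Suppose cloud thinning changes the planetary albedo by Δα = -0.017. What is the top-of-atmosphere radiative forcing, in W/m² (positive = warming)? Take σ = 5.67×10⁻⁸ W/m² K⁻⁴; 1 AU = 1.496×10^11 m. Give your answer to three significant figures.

2.53 W/m²

d = 2.47 × 1.496×10^11 m = 3.695×10^11 m.
Spreading L over a sphere of radius d: S = 1.02×10^27/(4π·3.70×10^11²) = 594.5 W/m².
TOA radiative forcing: ΔF = −S·Δα/4 = −594.5·(-0.017)/4 = 2.527 W/m².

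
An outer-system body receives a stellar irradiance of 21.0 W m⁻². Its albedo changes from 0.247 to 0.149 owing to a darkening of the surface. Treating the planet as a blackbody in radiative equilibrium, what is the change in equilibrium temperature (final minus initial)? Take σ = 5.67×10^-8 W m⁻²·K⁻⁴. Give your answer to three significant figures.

With α = 0.247, T₁ = 91.38 K.
After:  T₂ = [21.00·0.851/(4σ)]^(1/4) = 94.22 K.
ΔT = T₂ − T₁ = 2.838 K.

2.84 K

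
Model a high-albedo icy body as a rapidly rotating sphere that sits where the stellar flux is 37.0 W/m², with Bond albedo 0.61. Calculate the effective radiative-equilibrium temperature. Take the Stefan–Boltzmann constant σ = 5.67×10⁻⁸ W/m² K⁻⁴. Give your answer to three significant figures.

Absorbed flux (global mean): S(1−α)/4 = 37.00·0.39/4 = 3.607 W/m².
Set σT⁴ = 3.607 → T = (3.607/σ)^(1/4) = 89.31 K.

89.3 K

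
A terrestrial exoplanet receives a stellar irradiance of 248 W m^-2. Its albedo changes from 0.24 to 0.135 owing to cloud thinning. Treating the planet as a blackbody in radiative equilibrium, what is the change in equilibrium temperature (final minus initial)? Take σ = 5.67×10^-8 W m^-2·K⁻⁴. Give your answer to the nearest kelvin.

6 K

Initial: T₁ = [S(1−0.24)/(4σ)]^(1/4) = 169.8 K.
After:  T₂ = [248.0·0.865/(4σ)]^(1/4) = 175.4 K.
Change: 175.4 − 169.8 = 5.583 K.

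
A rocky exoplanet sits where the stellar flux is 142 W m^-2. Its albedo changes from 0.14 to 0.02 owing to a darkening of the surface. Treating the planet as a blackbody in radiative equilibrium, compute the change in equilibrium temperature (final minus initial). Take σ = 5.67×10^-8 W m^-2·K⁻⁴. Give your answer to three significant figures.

With α = 0.14, T₁ = 152.3 K.
With α = 0.02, T₂ = 157.4 K.
Change: 157.4 − 152.3 = 5.056 K.

5.06 kelvin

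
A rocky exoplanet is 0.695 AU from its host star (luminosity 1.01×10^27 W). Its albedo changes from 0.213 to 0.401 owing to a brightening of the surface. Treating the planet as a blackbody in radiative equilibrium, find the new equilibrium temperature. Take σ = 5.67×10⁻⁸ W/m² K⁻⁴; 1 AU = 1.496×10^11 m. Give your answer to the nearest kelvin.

374 kelvin

Orbital distance: d = 0.695 AU = 1.040×10^11 m.
Spreading L over a sphere of radius d: S = 1.01×10^27/(4π·1.04×10^11²) = 7435 W/m².
New equilibrium: T₂ = [(1−0.401)·7435/(4σ)]^(1/4) = 374.3 K.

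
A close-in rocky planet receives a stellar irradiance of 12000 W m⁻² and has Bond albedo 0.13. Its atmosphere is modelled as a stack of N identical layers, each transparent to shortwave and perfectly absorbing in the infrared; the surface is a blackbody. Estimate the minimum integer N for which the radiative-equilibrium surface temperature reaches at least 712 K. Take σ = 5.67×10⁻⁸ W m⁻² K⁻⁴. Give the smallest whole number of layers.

5

Top-of-atmosphere balance: σT_e⁴ = S(1−α)/4 = 2610 W m⁻² → T_e = 463.2 K.
T_s = (N+1)^(1/4)·T_e ≥ 712 K requires N+1 ≥ (T_s/T_e)⁴ = (712/463.2)⁴ = 5.583.
The minimum whole number is N = 5.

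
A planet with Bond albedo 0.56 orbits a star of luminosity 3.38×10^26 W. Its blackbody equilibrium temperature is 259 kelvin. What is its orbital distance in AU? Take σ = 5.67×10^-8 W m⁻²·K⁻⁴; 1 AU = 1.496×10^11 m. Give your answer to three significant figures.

0.720 AU

The flux needed for this T is 4σT⁴/(1−0.56) = 2319 W m⁻².
From L = 4πd²S, d = √(3.38×10^26/(4π·2319)) = 1.077×10^11 m = 0.7198 AU.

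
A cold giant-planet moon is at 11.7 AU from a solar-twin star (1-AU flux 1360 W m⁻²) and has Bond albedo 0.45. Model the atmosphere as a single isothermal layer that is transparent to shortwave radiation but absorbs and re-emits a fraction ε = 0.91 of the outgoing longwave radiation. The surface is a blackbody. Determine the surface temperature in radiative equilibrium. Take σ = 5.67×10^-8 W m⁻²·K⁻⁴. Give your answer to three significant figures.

Irradiance scales as 1/d², so S = 1360 W m⁻² × (1/11.7)² = 9.935 W m⁻².
At the top of the atmosphere, σT_e⁴ = S(1−α)/4 = 1.366 W m⁻², giving T_e = 70.06 K.
Surface balance with a leaky layer gives σT_s⁴ = σT_e⁴·2/(2−ε), so T_s = T_e·[2/(2−0.91)]^(1/4) = 81.54 K.

81.5 K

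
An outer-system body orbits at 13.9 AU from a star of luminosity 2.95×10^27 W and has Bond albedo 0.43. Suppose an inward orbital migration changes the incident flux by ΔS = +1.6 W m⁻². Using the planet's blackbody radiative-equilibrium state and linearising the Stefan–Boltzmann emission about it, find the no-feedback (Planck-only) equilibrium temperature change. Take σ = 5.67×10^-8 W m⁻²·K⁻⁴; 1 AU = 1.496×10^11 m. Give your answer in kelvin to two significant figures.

Orbital distance: d = 13.9 AU = 2.079×10^12 m.
Spreading L over a sphere of radius d: S = 2.95×10^27/(4π·2.08×10^12²) = 54.29 W m⁻².
The baseline emission temperature is T_e = 108.1 K.
ΔF = Δ[S(1−α)]/4 = (1−0.43)·+1.6/4 = 0.2280 W m⁻².
Linearising σT⁴ gives d(σT⁴)/dT = 4σT_e³ = 0.2863 W m⁻² per K.
ΔT₀ = ΔF/λ_P = 0.2280/0.2863 = 0.796 K.

0.80 K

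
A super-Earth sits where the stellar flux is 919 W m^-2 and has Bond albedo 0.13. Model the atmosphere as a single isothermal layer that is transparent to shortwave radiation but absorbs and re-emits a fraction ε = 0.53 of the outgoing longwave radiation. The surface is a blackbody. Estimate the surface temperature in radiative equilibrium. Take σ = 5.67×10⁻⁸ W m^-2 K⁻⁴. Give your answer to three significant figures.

The planet radiates to space at T_e = [S(1−α)/(4σ)]^(1/4) = 243.7 K.
The surface balance (absorbed SW + ε·downward IR = σT_s⁴) with T_a⁴ = T_s⁴/2 reduces to T_s = T_e·[2/(2−ε)]^¼ = 263.2 K.

263 K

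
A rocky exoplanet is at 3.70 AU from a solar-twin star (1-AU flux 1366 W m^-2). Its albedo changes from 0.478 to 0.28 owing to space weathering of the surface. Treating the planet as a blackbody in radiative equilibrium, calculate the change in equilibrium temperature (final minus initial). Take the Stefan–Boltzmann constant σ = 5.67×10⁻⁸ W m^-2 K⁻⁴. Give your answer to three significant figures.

Flux at the orbit: S = 1366/(3.70)² = 99.78 W m^-2.
With α = 0.478, T₁ = 123.1 K.
With α = 0.28, T₂ = 133.4 K.
ΔT = T₂ − T₁ = 10.31 K.

10.3 K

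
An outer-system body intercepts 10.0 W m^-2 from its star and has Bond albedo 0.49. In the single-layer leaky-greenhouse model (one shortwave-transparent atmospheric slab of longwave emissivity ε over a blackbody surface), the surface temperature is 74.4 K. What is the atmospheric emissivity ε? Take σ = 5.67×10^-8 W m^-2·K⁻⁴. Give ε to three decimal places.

0.532

First, T_e = [10.00·(1−0.49)/(4σ)]^(1/4) = 68.86 K.
Inverting T_s⁴ = 2T_e⁴/(2−ε): (T_e/T_s)⁴ = 0.7339, so ε = 2(1 − 0.7339) = 0.5322.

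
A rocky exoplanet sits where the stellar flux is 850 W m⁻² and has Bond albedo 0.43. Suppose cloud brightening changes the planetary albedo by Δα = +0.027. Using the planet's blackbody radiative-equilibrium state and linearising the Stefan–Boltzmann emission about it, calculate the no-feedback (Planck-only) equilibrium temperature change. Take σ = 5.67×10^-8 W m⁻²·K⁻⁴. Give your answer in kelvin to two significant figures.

Unperturbed T_e = [850.0·(1−0.43)/(4σ)]^¼ = 215.0 K.
ΔF = −(S/4)Δα = −(850.0/4)×(+0.027) = -5.737 W m⁻².
The Planck feedback parameter is 4σT_e³ = 2.254 W m⁻²/K.
ΔT₀ = ΔF/λ_P = -5.737/2.254 = -2.55 K.

-2.5 K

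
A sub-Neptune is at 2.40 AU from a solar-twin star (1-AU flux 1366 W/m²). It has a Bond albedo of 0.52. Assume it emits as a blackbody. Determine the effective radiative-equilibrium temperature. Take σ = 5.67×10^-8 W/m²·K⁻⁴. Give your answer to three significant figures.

150 K

Flux at the orbit: S = 1366/(2.40)² = 237.2 W/m².
Averaging over the sphere, the absorbed flux is S(1−α)/4 = 28.46 W/m².
Set σT⁴ = 28.46 → T = (28.46/σ)^(1/4) = 149.7 K.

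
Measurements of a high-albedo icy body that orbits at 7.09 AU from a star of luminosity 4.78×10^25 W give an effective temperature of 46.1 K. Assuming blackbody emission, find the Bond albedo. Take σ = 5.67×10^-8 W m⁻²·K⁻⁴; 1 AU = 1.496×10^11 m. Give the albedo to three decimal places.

Orbital distance: d = 7.09 AU = 1.061×10^12 m.
S = L/(4πd²) = 3.381 W m⁻².
Energy balance: S(1−α)/4 = σT⁴, so 1−α = 4σT⁴/S.
4σT⁴ = 4·5.67×10⁻⁸·(46.1)⁴ = 1.024 W m⁻².
Hence α = 1 − 1.024/3.381 = 0.6970.

0.697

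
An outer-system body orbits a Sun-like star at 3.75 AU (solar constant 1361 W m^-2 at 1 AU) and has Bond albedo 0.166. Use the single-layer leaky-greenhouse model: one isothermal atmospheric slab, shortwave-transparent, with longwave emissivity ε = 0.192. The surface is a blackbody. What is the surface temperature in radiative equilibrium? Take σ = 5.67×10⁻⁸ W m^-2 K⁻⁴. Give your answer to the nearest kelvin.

141 kelvin

By the inverse-square law, S = 1361/3.75² = 96.78 W m^-2.
At the top of the atmosphere, σT_e⁴ = S(1−α)/4 = 20.18 W m^-2, giving T_e = 137.4 K.
For a single slab of emissivity ε, T_s⁴ = 2T_e⁴/(2−ε); thus T_s = 137.4·(1.106)^(1/4) = 140.9 K.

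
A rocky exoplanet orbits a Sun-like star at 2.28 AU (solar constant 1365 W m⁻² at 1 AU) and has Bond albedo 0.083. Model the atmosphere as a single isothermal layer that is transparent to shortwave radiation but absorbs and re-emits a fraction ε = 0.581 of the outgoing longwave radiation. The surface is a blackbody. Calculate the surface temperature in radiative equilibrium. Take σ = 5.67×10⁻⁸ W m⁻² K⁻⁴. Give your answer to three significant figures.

By the inverse-square law, S = 1365/2.28² = 262.6 W m⁻².
Effective emission temperature (TOA balance): σT_e⁴ = S(1−α)/4 = 60.20 W m⁻² → T_e = 180.5 K.
For a single slab of emissivity ε, T_s⁴ = 2T_e⁴/(2−ε); thus T_s = 180.5·(1.409)^(1/4) = 196.7 K.

197 K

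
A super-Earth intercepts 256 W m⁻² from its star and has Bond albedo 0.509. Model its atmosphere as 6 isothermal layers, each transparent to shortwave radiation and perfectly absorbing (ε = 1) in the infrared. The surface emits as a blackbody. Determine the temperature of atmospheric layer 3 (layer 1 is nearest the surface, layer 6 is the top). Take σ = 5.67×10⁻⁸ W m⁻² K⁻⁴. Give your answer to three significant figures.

217 K

OLR = S(1−α)/4 = 31.42 W m⁻²; the top layer radiates at T_e = 153.4 K.
The net upward flux σT_e⁴ is constant between every pair of levels, so T_k⁴ = (N+1−k)T_e⁴.
With k = 3: T_3 = (6+1−3)^¼·153.4 K = 217.0 K.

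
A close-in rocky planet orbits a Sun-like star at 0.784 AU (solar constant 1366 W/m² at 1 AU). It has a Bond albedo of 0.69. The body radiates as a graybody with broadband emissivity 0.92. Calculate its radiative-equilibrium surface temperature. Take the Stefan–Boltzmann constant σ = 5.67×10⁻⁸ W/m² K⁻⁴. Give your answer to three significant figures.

Flux at the orbit: S = 1366/(0.784)² = 2222 W/m².
Absorbed flux (global mean): S(1−α)/4 = 2222·0.31/4 = 172.2 W/m².
Equating to εσT⁴ with ε = 0.92: T = (172.2/0.92σ)^(1/4) = 239.7 K.

240 kelvin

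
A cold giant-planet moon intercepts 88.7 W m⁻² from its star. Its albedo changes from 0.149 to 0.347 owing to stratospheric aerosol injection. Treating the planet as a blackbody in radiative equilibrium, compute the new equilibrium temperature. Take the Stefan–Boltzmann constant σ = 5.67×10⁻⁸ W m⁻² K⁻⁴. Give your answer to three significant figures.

126 kelvin

T₂ = [S(1−α₂)/(4σ)]^(1/4) = [88.70·0.653/(4σ)]^(1/4) = 126.4 K.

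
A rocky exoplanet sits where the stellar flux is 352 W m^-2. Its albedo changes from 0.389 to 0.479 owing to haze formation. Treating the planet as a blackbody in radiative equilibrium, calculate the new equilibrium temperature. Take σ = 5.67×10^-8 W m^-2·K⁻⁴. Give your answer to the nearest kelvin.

T₂ = [S(1−α₂)/(4σ)]^(1/4) = [352.0·0.521/(4σ)]^(1/4) = 168.6 K.

169 K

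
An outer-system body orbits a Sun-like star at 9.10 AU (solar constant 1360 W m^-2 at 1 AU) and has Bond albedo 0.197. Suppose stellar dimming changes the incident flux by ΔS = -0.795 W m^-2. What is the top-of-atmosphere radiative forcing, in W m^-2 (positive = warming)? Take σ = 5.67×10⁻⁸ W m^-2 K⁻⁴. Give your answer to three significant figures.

-0.160 W m^-2

Irradiance scales as 1/d², so S = 1360 W m^-2 × (1/9.10)² = 16.42 W m^-2.
ΔF = Δ[S(1−α)]/4 = (1−0.197)·-0.795/4 = -0.1596 W m^-2.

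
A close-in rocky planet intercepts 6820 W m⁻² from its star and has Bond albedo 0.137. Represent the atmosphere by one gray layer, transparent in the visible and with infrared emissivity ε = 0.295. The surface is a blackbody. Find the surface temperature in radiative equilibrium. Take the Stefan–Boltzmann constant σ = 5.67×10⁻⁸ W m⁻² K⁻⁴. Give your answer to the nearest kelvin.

418 kelvin

The planet radiates to space at T_e = [S(1−α)/(4σ)]^(1/4) = 401.4 K.
For a single slab of emissivity ε, T_s⁴ = 2T_e⁴/(2−ε); thus T_s = 401.4·(1.173)^(1/4) = 417.7 K.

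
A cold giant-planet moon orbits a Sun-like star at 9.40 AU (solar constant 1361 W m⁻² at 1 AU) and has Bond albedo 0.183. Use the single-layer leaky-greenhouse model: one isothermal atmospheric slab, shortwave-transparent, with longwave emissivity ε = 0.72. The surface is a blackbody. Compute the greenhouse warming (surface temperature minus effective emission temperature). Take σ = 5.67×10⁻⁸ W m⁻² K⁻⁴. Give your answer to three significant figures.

Flux at the orbit: S = 1361/(9.40)² = 15.40 W m⁻².
The planet radiates to space at T_e = [S(1−α)/(4σ)]^(1/4) = 86.31 K.
The surface balance (absorbed SW + ε·downward IR = σT_s⁴) with T_a⁴ = T_s⁴/2 reduces to T_s = T_e·[2/(2−ε)]^¼ = 96.49 K.
Greenhouse warming: T_s − T_e = 10.19 K.

10.2 K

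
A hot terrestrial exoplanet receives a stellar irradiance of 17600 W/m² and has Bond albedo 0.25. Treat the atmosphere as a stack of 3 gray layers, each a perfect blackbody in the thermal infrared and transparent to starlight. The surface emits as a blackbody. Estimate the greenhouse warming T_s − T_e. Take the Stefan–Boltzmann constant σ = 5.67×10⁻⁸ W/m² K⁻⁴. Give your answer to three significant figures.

203 kelvin

The effective emission temperature is T_e = [S(1−α)/(4σ)]^¼ = 491.2 K.
Surface: T_s = (4)^¼·T_e = 694.6 K.
Warming: T_s − T_e = 203.4 K.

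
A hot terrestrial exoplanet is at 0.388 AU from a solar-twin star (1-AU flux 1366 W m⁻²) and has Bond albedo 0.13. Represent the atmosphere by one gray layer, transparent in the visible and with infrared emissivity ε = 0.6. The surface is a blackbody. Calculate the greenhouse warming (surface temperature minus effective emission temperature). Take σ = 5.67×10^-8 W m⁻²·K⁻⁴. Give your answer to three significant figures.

Irradiance scales as 1/d², so S = 1366 W m⁻² × (1/0.388)² = 9074 W m⁻².
At the top of the atmosphere, σT_e⁴ = S(1−α)/4 = 1974 W m⁻², giving T_e = 431.9 K.
For a single slab of emissivity ε, T_s⁴ = 2T_e⁴/(2−ε); thus T_s = 431.9·(1.429)^(1/4) = 472.2 K.
T_s − T_e = 472.2 − 431.9 = 40.28 K.

40.3 kelvin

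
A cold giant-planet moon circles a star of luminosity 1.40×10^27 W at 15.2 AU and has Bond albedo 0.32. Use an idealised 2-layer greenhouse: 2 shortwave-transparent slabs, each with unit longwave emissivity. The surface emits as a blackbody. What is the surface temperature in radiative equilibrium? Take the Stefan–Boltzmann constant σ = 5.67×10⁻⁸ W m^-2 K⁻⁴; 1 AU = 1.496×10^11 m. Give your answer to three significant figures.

118 K

d = 15.2 × 1.496×10^11 m = 2.274×10^12 m.
S = L/(4πd²) = 21.55 W m^-2.
Top-of-atmosphere balance: σT_e⁴ = S(1−α)/4 = 3.663 W m^-2 → T_e = 89.65 K.
Layer-by-layer balance gives σT_s⁴ = (N+1)σT_e⁴, so T_s = 3^¼·89.65 = 118.0 K.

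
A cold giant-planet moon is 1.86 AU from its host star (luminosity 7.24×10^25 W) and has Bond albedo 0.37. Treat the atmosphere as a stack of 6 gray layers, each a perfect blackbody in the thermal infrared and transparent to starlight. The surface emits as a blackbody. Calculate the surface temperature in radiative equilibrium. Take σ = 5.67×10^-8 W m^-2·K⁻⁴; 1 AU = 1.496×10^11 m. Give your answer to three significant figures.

d = 1.86 × 1.496×10^11 m = 2.783×10^11 m.
Flux at the orbit: S = L/(4πd²) = 7.24×10^25/(4π·(2.78×10^11)²) = 74.41 W m^-2.
Top-of-atmosphere balance: σT_e⁴ = S(1−α)/4 = 11.72 W m^-2 → T_e = 119.9 K.
With N = 6 opaque layers, T_s = (N+1)^(1/4)·T_e = 7^(1/4)·119.9 = 195.0 K.

195 kelvin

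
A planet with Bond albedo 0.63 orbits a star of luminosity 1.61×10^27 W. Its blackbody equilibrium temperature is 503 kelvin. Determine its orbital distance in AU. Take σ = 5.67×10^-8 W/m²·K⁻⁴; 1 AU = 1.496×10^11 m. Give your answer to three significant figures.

0.382 AU

Energy balance gives S = 4σT⁴/(1−α) = 39240 W/m².
From L = 4πd²S, d = √(1.61×10^27/(4π·39240)) = 5.714×10^10 m = 0.3820 AU.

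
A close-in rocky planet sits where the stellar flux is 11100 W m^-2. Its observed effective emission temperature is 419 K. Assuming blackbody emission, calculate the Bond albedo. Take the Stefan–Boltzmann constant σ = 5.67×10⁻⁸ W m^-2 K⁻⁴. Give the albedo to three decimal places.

0.370

From σT⁴ = S(1−α)/4 we invert for α: 1−α = 4σT⁴/S.
σT⁴ = 1748 W m^-2, so 4σT⁴ = 6990 W m^-2.
1−α = 6990/11100 = 0.6298, so α = 0.3702.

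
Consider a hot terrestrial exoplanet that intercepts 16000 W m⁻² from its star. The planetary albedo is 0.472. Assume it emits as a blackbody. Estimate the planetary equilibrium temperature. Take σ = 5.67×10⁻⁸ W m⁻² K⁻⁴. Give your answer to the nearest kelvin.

439 K

Averaging over the sphere, the absorbed flux is S(1−α)/4 = 2112 W m⁻².
In equilibrium σT⁴ equals this, so T = 439.3 K.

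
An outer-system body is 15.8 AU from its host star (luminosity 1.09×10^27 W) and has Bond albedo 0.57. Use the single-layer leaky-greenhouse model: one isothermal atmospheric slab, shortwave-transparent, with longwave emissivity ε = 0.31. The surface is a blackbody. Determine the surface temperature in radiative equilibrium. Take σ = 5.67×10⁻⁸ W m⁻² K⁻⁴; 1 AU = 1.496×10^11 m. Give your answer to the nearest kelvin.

77 K

Orbital distance: d = 15.8 AU = 2.364×10^12 m.
S = L/(4πd²) = 15.53 W m⁻².
The planet radiates to space at T_e = [S(1−α)/(4σ)]^(1/4) = 73.66 K.
The surface balance (absorbed SW + ε·downward IR = σT_s⁴) with T_a⁴ = T_s⁴/2 reduces to T_s = T_e·[2/(2−ε)]^¼ = 76.82 K.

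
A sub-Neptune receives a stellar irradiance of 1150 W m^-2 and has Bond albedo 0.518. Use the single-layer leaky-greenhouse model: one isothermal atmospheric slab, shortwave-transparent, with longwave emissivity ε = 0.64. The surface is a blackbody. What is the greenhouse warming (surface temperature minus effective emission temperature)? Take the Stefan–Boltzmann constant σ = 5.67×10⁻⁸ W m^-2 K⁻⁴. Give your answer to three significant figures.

22.5 K

The planet radiates to space at T_e = [S(1−α)/(4σ)]^(1/4) = 222.3 K.
For a single slab of emissivity ε, T_s⁴ = 2T_e⁴/(2−ε); thus T_s = 222.3·(1.471)^(1/4) = 244.8 K.
T_s − T_e = 244.8 − 222.3 = 22.50 K.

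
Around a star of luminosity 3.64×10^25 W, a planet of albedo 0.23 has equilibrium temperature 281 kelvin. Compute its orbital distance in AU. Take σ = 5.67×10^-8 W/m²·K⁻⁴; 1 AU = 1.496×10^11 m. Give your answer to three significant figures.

Required flux: S = 4σT⁴/(1−α) = 1836 W/m².
From L = 4πd²S, d = √(3.64×10^25/(4π·1836)) = 3.972×10^10 m = 0.2655 AU.

0.265 AU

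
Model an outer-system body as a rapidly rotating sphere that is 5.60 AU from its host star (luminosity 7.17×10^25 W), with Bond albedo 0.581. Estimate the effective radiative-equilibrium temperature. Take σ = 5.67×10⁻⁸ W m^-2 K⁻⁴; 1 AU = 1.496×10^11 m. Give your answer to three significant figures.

62.3 K

Orbital distance: d = 5.60 AU = 8.378×10^11 m.
S = L/(4πd²) = 8.130 W m^-2.
Averaging over the sphere, the absorbed flux is S(1−α)/4 = 0.8516 W m^-2.
Set σT⁴ = 0.8516 → T = (0.8516/σ)^(1/4) = 62.25 K.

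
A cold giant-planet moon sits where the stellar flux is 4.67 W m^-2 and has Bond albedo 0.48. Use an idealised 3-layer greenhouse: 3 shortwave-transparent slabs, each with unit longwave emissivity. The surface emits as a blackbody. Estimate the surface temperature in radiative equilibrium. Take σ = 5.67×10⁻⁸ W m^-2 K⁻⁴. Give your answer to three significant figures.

80.9 K

Top-of-atmosphere balance: σT_e⁴ = S(1−α)/4 = 0.6071 W m^-2 → T_e = 57.20 K.
Layer-by-layer balance gives σT_s⁴ = (N+1)σT_e⁴, so T_s = 4^¼·57.20 = 80.90 K.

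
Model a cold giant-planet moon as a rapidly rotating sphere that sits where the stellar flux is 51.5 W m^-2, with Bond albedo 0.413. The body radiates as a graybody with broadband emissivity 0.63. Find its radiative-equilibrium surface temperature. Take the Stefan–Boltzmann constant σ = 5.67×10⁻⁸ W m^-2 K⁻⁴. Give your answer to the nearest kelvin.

121 K

Averaging over the sphere, the absorbed flux is S(1−α)/4 = 7.558 W m^-2.
Equating to εσT⁴ with ε = 0.63: T = (7.558/0.63σ)^(1/4) = 120.6 K.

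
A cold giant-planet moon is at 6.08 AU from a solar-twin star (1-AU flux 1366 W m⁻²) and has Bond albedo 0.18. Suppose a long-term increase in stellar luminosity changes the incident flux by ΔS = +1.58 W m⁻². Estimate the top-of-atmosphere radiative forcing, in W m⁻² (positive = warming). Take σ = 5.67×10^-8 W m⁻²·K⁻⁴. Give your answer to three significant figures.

0.324 W m⁻²

By the inverse-square law, S = 1366/6.08² = 36.95 W m⁻².
TOA radiative forcing: ΔF = (1−α)ΔS/4 = 0.82·(+1.58)/4 = 0.3239 W m⁻².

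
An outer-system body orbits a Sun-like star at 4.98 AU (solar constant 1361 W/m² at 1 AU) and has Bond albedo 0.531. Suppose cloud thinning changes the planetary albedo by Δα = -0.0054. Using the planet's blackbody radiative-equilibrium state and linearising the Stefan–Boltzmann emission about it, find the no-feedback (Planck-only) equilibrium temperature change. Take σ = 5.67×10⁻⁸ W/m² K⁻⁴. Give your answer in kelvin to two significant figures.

0.30 K

Flux at the orbit: S = 1361/(4.98)² = 54.88 W/m².
Unperturbed T_e = [54.88·(1−0.531)/(4σ)]^¼ = 103.2 K.
TOA radiative forcing: ΔF = −S·Δα/4 = −54.88·(-0.0054)/4 = 0.07409 W/m².
Linearising σT⁴ gives d(σT⁴)/dT = 4σT_e³ = 0.2494 W/m² per K.
ΔT₀ = ΔF/λ_P = 0.07409/0.2494 = 0.297 K.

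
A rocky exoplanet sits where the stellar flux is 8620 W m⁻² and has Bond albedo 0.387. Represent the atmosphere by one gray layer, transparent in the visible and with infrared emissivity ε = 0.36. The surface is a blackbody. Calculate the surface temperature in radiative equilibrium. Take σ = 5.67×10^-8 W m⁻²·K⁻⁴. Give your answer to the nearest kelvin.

411 kelvin

Effective emission temperature (TOA balance): σT_e⁴ = S(1−α)/4 = 1321 W m⁻² → T_e = 390.7 K.
Surface balance with a leaky layer gives σT_s⁴ = σT_e⁴·2/(2−ε), so T_s = T_e·[2/(2−0.36)]^(1/4) = 410.6 K.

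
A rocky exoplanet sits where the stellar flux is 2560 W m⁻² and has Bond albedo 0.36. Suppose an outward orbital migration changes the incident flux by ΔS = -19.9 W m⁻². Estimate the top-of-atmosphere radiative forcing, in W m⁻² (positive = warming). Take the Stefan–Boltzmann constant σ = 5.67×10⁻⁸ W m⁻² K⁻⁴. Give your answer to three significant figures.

-3.18 W m⁻²

TOA radiative forcing: ΔF = (1−α)ΔS/4 = 0.64·(-19.9)/4 = -3.184 W m⁻².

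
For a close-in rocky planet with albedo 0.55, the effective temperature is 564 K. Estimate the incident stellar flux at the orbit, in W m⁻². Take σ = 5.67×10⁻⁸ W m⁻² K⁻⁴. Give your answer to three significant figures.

51000 W m⁻²

Invert the energy balance for S: S = 4σT⁴/(1−α).
σT⁴ = 5.67×10⁻⁸·(564)⁴ = 5737 W m⁻².
So S = 4×5737/(1−0.55) = 51000 W m⁻².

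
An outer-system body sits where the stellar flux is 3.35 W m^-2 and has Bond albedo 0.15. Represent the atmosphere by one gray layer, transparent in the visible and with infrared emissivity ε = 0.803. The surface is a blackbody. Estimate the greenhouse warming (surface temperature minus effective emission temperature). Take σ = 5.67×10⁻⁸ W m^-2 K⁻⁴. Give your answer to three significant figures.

At the top of the atmosphere, σT_e⁴ = S(1−α)/4 = 0.7119 W m^-2, giving T_e = 59.53 K.
The surface balance (absorbed SW + ε·downward IR = σT_s⁴) with T_a⁴ = T_s⁴/2 reduces to T_s = T_e·[2/(2−ε)]^¼ = 67.68 K.
T_s − T_e = 67.68 − 59.53 = 8.151 K.

8.15 K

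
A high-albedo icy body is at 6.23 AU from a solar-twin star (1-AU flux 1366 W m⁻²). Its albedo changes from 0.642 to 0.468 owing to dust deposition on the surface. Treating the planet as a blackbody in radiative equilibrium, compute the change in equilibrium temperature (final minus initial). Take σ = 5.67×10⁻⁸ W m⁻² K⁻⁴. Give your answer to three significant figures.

8.99 kelvin

By the inverse-square law, S = 1366/6.23² = 35.19 W m⁻².
With α = 0.642, T₁ = 86.33 K.
With α = 0.468, T₂ = 95.32 K.
Change: 95.32 − 86.33 = 8.987 K.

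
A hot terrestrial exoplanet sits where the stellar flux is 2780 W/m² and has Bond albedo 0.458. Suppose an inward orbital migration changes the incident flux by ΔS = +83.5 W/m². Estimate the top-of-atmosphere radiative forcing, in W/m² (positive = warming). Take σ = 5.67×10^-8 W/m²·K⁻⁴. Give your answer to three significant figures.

Only a fraction (1−α) is absorbed and it's spread over 4πR², so ΔF = (1−α)ΔS/4 = 11.31 W/m².

11.3 W/m²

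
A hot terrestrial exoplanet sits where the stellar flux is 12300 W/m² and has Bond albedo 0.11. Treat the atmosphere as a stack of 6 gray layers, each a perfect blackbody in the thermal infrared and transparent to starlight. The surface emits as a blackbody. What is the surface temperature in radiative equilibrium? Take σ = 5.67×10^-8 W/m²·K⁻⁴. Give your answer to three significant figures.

762 K

The effective emission temperature is T_e = [S(1−α)/(4σ)]^¼ = 468.7 K.
Layer-by-layer balance gives σT_s⁴ = (N+1)σT_e⁴, so T_s = 7^¼·468.7 = 762.4 K.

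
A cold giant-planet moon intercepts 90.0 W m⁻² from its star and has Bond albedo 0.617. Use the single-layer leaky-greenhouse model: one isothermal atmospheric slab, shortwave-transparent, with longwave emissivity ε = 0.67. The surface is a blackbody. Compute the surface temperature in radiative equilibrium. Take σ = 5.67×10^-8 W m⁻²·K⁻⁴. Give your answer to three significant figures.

The planet radiates to space at T_e = [S(1−α)/(4σ)]^(1/4) = 111.0 K.
Surface balance with a leaky layer gives σT_s⁴ = σT_e⁴·2/(2−ε), so T_s = T_e·[2/(2−0.67)]^(1/4) = 123.0 K.

123 K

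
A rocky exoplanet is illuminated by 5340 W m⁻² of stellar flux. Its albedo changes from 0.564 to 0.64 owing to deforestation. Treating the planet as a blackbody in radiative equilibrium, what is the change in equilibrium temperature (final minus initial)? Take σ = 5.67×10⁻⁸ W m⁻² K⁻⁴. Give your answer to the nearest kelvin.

With α = 0.564, T₁ = 318.3 K.
After:  T₂ = [5340·0.36/(4σ)]^(1/4) = 303.4 K.
Change: 303.4 − 318.3 = -14.88 K.

-15 K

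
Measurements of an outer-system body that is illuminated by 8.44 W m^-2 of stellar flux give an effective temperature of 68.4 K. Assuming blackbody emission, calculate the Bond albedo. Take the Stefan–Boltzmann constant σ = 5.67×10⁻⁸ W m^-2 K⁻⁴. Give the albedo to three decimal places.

0.412

Energy balance: S(1−α)/4 = σT⁴, so 1−α = 4σT⁴/S.
σT⁴ = 1.241 W m^-2, so 4σT⁴ = 4.964 W m^-2.
Hence α = 1 − 4.964/8.440 = 0.4118.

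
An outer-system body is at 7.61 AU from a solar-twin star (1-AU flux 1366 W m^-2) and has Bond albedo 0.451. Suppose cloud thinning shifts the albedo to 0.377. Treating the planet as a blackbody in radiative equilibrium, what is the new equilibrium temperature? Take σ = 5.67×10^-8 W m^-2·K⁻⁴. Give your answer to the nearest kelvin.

90 kelvin

Flux at the orbit: S = 1366/(7.61)² = 23.59 W m^-2.
With the new albedo, S(1−α₂)/4 = 3.674 W m^-2, so T₂ = 89.72 K.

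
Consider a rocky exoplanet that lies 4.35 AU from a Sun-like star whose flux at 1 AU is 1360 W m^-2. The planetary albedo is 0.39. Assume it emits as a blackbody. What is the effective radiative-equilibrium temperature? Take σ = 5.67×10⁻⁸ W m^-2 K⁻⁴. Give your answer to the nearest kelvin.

118 K

By the inverse-square law, S = 1360/4.35² = 71.87 W m^-2.
The planet absorbs (1−α)S over its disc πR² and re-emits over 4πR², so the mean absorbed flux is (1−0.39)·71.87/4 = 10.96 W m^-2.
In equilibrium σT⁴ equals this, so T = 117.9 K.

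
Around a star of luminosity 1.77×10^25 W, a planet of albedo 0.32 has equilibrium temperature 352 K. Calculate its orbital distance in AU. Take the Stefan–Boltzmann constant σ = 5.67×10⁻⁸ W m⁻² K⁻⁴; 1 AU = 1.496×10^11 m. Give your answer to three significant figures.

0.111 AU

Required flux: S = 4σT⁴/(1−α) = 5120 W m⁻².
Then d = [L/(4πS)]^(1/2) = 1.659×10^10 m, i.e. 0.1109 AU.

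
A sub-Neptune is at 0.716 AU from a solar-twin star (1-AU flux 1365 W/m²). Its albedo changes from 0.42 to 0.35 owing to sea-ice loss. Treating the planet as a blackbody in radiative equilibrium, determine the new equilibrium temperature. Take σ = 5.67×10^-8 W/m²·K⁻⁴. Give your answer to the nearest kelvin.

296 kelvin

By the inverse-square law, S = 1365/0.716² = 2663 W/m².
T₂ = [S(1−α₂)/(4σ)]^(1/4) = [2663·0.65/(4σ)]^(1/4) = 295.6 K.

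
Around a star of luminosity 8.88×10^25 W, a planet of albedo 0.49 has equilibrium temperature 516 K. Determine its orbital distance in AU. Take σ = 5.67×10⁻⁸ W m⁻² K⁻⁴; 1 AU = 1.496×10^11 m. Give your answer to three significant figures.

Energy balance gives S = 4σT⁴/(1−α) = 31530 W m⁻².
From L = 4πd²S, d = √(8.88×10^25/(4π·31530)) = 1.497×10^10 m = 0.1001 AU.

0.100 AU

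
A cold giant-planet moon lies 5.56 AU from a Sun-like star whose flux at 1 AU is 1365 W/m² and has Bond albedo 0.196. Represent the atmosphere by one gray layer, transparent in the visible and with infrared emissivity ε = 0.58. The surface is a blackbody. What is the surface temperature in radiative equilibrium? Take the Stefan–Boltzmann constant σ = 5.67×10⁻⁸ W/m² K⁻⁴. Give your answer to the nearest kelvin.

122 kelvin

By the inverse-square law, S = 1365/5.56² = 44.16 W/m².
Effective emission temperature (TOA balance): σT_e⁴ = S(1−α)/4 = 8.875 W/m² → T_e = 111.9 K.
The surface balance (absorbed SW + ε·downward IR = σT_s⁴) with T_a⁴ = T_s⁴/2 reduces to T_s = T_e·[2/(2−ε)]^¼ = 121.9 K.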